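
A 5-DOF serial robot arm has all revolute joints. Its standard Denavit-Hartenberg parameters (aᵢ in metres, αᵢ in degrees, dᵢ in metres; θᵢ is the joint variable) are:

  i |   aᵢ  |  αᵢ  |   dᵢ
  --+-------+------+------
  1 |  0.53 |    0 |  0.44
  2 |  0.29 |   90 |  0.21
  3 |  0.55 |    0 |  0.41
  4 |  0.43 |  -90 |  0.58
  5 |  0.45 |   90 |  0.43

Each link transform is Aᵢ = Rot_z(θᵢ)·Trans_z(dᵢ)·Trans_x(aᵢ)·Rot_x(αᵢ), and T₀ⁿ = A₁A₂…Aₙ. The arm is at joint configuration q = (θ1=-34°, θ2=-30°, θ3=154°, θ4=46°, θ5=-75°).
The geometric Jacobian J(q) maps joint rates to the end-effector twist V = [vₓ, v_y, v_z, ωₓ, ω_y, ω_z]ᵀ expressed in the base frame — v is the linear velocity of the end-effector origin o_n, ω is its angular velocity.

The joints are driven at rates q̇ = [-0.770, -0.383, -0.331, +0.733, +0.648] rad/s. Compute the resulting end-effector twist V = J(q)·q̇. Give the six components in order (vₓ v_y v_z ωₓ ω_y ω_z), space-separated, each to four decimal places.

-0.2659 1.4123 -0.0800 -0.2642 -0.3754 -1.7619

o_n = [-1.0913, -0.4079, 0.3001]
J₁: ẑ×o_n = [0.4079, -1.0913, 0.0000], ω = ẑ
J2: z=[0.0000, 0.0000, 1.0000] o=[0.4394, -0.2964, 0.4400] → [0.1115, -1.5307, 0.0000, 0.0000, 0.0000, 1.0000]
J3: z=[-0.8988, -0.4384, 0.0000] o=[0.5665, -0.5570, 0.6500] → [0.1534, -0.3145, -0.8608, -0.8988, -0.4384, 0.0000]
J4: z=[-0.8988, -0.4384, 0.0000] o=[-0.0187, -0.2924, 0.8911] → [0.2591, -0.5312, -0.3664, -0.8988, -0.4384, 0.0000]
J5: z=[0.1499, -0.3074, -0.9397] o=[-0.7171, -0.1835, 0.7440] → [-0.0744, 0.4182, -0.1487, 0.1499, -0.3074, -0.9397]
V = J·q̇ = [-0.2659, 1.4123, -0.0800, -0.2642, -0.3754, -1.7619]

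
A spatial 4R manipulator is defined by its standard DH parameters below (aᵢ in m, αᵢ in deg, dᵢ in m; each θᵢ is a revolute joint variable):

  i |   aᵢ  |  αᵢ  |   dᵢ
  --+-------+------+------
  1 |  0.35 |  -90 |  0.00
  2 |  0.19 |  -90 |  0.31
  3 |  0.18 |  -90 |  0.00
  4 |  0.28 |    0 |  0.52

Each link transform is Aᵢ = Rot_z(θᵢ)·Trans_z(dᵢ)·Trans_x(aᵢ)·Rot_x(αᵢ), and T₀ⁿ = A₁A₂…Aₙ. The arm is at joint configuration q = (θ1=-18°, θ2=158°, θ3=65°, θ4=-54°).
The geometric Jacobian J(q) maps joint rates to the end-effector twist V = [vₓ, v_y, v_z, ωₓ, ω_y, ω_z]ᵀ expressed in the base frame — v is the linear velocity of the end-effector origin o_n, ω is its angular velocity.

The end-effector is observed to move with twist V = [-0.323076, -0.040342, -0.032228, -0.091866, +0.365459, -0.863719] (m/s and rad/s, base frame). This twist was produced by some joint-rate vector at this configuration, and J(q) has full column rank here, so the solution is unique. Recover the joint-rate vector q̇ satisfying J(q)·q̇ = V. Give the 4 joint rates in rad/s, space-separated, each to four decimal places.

o_n = [0.3032, -0.3320, 0.2608]
J₁: ẑ×o_n = [0.3320, 0.3032, -0.0000], ω = ẑ
J2: z=[0.3090, 0.9511, 0.0000] o=[0.3329, -0.1082, 0.0000] → [0.2481, -0.0806, -0.0409, 0.3090, 0.9511, 0.0000]
J3: z=[-0.3563, 0.1158, 0.9272] o=[0.2611, 0.2411, -0.0712] → [0.5698, 0.1573, 0.1993, -0.3563, 0.1158, 0.9272]
J4: z=[0.6686, -0.6616, 0.3395] o=[0.1436, 0.1078, -0.0997] → [-0.0892, -0.1869, -0.1885, 0.6686, -0.6616, 0.3395]
q̇ = J⁺·V = [-0.0990, 0.0990, -0.6340, -0.5210]

-0.0990 0.0990 -0.6340 -0.5210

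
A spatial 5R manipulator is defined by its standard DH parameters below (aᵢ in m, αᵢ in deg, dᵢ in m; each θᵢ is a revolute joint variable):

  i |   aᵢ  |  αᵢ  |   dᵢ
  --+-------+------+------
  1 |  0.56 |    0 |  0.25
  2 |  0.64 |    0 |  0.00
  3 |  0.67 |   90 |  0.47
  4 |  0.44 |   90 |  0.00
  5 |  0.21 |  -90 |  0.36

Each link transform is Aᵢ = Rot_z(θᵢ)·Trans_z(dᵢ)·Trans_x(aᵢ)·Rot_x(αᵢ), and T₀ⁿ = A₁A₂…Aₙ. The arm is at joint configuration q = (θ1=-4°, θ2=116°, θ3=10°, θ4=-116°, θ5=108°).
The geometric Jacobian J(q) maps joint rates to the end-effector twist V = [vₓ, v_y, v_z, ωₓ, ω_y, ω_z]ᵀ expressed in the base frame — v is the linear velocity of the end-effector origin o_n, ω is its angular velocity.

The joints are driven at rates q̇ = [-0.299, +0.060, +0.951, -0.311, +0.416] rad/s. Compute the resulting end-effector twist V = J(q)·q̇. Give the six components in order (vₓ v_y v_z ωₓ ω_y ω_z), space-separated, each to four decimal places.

o_n = [0.3918, 0.8145, 0.5407]
J₁: ẑ×o_n = [-0.8145, 0.3918, 0.0000], ω = ẑ
J2: z=[0.0000, 0.0000, 1.0000] o=[0.5586, -0.0391, 0.2500] → [-0.8536, -0.1668, 0.0000, 0.0000, 0.0000, 1.0000]
J3: z=[0.0000, 0.0000, 1.0000] o=[0.3189, 0.5543, 0.2500] → [-0.2602, 0.0729, 0.0000, 0.0000, 0.0000, 1.0000]
J4: z=[0.8480, 0.5299, 0.0000] o=[-0.0362, 1.1225, 0.7200] → [-0.0950, 0.1521, -0.4880, 0.8480, 0.5299, 0.0000]
J5: z=[0.4763, -0.7622, 0.4384] o=[0.0661, 0.9590, 0.3245] → [-0.1014, 0.0399, 0.1795, 0.4763, -0.7622, 0.4384]
V = J·q̇ = [-0.0677, -0.0885, 0.2264, -0.0656, -0.4819, 0.8944]

-0.0677 -0.0885 0.2264 -0.0656 -0.4819 0.8944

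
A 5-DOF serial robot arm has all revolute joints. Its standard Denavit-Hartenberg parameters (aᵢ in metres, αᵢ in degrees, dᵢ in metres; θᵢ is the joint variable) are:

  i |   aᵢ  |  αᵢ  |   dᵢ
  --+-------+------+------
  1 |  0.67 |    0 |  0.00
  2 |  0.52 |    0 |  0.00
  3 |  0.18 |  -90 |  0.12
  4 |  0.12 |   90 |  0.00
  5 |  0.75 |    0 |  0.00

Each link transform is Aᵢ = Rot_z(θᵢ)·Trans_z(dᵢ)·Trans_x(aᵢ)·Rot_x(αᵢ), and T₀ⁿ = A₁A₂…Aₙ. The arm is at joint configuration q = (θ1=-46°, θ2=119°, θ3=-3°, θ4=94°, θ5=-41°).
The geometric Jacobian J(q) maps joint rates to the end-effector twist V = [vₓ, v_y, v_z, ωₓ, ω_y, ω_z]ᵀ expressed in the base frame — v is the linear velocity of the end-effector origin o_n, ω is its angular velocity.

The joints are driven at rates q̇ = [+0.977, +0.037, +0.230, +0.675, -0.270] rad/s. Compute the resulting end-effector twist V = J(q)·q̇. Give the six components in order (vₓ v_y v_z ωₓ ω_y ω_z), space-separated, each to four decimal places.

0.0103 0.7626 0.1648 -0.7264 -0.0222 1.2628

o_n = [1.1250, -0.0288, -0.5644]
J₁: ẑ×o_n = [0.0288, 1.1250, -0.0000], ω = ẑ
J2: z=[0.0000, 0.0000, 1.0000] o=[0.4654, -0.4820, 0.0000] → [-0.4532, 0.6596, 0.0000, 0.0000, 0.0000, 1.0000]
J3: z=[0.0000, 0.0000, 1.0000] o=[0.6175, 0.0153, 0.0000] → [0.0441, 0.5076, -0.0000, 0.0000, 0.0000, 1.0000]
J4: z=[-0.9397, 0.3420, 0.0000] o=[0.6790, 0.1845, 0.1200] → [-0.2341, -0.6431, 0.0479, -0.9397, 0.3420, 0.0000]
J5: z=[0.3412, 0.9374, -0.0698] o=[0.6762, 0.1766, 0.0003] → [-0.5436, 0.1613, -0.4908, 0.3412, 0.9374, -0.0698]
V = J·q̇ = [0.0103, 0.7626, 0.1648, -0.7264, -0.0222, 1.2628]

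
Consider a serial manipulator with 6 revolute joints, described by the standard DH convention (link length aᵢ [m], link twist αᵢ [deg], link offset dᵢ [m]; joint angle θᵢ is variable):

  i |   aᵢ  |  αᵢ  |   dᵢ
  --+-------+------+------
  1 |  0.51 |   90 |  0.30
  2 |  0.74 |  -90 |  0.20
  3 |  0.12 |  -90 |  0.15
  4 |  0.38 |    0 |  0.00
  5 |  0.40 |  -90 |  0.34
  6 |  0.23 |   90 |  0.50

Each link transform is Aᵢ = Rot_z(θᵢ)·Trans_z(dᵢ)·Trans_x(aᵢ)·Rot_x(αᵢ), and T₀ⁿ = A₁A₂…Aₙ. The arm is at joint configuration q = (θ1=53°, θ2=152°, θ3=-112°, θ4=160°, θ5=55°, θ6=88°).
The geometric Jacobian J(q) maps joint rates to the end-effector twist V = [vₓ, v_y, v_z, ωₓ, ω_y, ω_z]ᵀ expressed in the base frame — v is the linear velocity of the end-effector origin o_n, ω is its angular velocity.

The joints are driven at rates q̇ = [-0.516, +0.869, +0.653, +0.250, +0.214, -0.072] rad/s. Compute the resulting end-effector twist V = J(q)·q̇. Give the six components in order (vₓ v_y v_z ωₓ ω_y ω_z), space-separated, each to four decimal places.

-0.0114 0.3698 -1.2177 0.3976 -1.1415 -0.8313

o_n = [-0.4027, -0.4969, 0.1594]
J₁: ẑ×o_n = [0.4969, -0.4027, 0.0000], ω = ẑ
J2: z=[0.7986, -0.6018, 0.0000] o=[0.3069, 0.4073, 0.3000] → [0.0846, 0.1123, -1.1492, 0.7986, -0.6018, 0.0000]
J3: z=[-0.2825, -0.3749, -0.8829] o=[0.0734, -0.2349, 0.6474] → [-0.0484, 0.2825, -0.1045, -0.2825, -0.3749, -0.8829]
J4: z=[-0.1935, -0.8793, 0.4353] o=[0.1438, -0.3264, 0.4939] → [0.3683, -0.3026, -0.4475, -0.1935, -0.8793, 0.4353]
J5: z=[-0.1935, -0.8793, 0.4353] o=[-0.1550, -0.1727, 0.6714] → [0.5913, -0.2069, -0.1551, -0.1935, -0.8793, 0.4353]
J6: z=[0.3075, -0.4757, -0.8241] o=[-0.5934, -0.4614, 0.6745] → [0.2157, 0.0012, 0.0798, 0.3075, -0.4757, -0.8241]
V = J·q̇ = [-0.0114, 0.3698, -1.2177, 0.3976, -1.1415, -0.8313]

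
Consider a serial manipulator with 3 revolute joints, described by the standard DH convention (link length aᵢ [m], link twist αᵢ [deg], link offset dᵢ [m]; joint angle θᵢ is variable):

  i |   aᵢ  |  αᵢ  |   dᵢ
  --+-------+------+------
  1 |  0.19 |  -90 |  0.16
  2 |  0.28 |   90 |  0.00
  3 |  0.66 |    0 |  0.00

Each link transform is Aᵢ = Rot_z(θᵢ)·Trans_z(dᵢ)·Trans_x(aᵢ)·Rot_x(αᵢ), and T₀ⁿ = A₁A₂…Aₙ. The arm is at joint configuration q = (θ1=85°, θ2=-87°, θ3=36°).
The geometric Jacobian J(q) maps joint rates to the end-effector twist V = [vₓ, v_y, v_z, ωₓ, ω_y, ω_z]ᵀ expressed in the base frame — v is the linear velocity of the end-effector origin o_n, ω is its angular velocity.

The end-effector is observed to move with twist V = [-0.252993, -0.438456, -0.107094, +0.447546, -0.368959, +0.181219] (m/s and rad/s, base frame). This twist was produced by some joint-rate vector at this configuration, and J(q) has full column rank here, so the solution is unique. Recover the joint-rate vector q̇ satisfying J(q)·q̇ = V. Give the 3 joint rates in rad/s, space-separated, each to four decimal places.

0.1640 -0.4780 0.3290

o_n = [-0.3662, 0.2655, 0.9728]
J₁: ẑ×o_n = [-0.2655, -0.3662, 0.0000], ω = ẑ
J2: z=[-0.9962, 0.0872, 0.0000] o=[0.0166, 0.1893, 0.1600] → [0.0708, 0.8097, -0.0426, -0.9962, 0.0872, 0.0000]
J3: z=[-0.0870, -0.9948, 0.0523] o=[0.0178, 0.2039, 0.4396] → [-0.5337, 0.0263, -0.3874, -0.0870, -0.9948, 0.0523]
q̇ = J⁺·V = [0.1640, -0.4780, 0.3290]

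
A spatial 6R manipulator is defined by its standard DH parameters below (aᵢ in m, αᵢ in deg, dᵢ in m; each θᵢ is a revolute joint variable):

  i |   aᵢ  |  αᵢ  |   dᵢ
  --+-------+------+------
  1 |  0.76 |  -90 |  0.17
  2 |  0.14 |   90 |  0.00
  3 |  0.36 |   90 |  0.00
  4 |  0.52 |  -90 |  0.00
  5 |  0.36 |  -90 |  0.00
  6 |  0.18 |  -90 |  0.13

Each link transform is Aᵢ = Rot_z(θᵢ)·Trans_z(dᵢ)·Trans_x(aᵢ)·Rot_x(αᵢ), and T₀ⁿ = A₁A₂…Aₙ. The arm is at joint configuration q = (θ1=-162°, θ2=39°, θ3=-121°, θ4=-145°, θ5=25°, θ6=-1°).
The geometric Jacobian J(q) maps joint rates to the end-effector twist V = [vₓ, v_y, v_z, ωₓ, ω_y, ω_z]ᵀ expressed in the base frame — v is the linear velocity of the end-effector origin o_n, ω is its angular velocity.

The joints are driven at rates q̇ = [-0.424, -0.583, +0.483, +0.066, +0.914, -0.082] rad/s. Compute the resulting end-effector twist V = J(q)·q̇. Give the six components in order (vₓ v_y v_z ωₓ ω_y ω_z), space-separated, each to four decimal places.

-0.8675 0.3574 0.1254 0.1594 1.0357 -0.4095

o_n = [-0.8200, -0.4576, -0.6683]
J₁: ẑ×o_n = [0.4576, -0.8200, 0.0000], ω = ẑ
J2: z=[0.3090, -0.9511, 0.0000] o=[-0.7228, -0.2349, 0.1700] → [0.7973, 0.2591, -0.1613, 0.3090, -0.9511, 0.0000]
J3: z=[-0.5985, -0.1945, 0.7771] o=[-0.8263, -0.2685, 0.0819] → [0.2929, -0.4442, 0.1144, -0.5985, -0.1945, 0.7771]
J4: z=[0.7927, -0.2840, 0.5394] o=[-0.7846, 0.0695, 0.1986] → [0.5306, 0.6681, -0.4279, 0.7927, -0.2840, 0.5394]
J5: z=[0.5567, 0.6978, -0.4507] o=[-0.6554, -0.2724, -0.1713] → [-0.4303, 0.3509, 0.0118, 0.5567, 0.6978, -0.4507]
J6: z=[-0.8234, 0.5353, -0.1883] o=[-0.6949, -0.4437, -0.4854] → [-0.1005, -0.1271, 0.0784, -0.8234, 0.5353, -0.1883]
V = J·q̇ = [-0.8675, 0.3574, 0.1254, 0.1594, 1.0357, -0.4095]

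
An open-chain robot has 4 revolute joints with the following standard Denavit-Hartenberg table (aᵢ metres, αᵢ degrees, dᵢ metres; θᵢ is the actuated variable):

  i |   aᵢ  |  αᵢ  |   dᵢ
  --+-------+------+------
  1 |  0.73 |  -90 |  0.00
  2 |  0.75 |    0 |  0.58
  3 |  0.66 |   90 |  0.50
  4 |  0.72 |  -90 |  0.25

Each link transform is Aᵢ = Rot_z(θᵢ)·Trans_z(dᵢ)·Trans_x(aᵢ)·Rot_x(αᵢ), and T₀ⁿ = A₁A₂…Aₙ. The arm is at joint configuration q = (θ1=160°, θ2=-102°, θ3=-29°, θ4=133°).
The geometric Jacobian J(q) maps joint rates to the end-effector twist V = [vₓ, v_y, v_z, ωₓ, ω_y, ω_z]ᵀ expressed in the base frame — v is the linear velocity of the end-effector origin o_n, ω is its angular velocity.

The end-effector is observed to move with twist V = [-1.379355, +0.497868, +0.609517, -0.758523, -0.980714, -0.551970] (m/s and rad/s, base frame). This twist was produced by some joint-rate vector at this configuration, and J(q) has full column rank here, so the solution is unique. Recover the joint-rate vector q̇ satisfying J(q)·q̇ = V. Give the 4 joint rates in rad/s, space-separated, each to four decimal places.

o_n = [-0.8075, -1.4158, 0.6971]
J₁: ẑ×o_n = [1.4158, -0.8075, 0.0000], ω = ẑ
J2: z=[-0.3420, -0.9397, 0.0000] o=[-0.6860, 0.2497, 0.0000] → [-0.6551, 0.2384, 0.4555, -0.3420, -0.9397, 0.0000]
J3: z=[-0.3420, -0.9397, 0.0000] o=[-0.7378, -0.3487, 0.7336] → [0.0343, -0.0125, 0.2995, -0.3420, -0.9397, 0.0000]
J4: z=[0.7092, -0.2581, -0.6561] o=[-0.5019, -0.9666, 1.2317] → [-0.1567, 0.5796, -0.3974, 0.7092, -0.2581, -0.6561]
q̇ = J⁺·V = [-0.8800, 0.3660, 0.8150, -0.5000]

-0.8800 0.3660 0.8150 -0.5000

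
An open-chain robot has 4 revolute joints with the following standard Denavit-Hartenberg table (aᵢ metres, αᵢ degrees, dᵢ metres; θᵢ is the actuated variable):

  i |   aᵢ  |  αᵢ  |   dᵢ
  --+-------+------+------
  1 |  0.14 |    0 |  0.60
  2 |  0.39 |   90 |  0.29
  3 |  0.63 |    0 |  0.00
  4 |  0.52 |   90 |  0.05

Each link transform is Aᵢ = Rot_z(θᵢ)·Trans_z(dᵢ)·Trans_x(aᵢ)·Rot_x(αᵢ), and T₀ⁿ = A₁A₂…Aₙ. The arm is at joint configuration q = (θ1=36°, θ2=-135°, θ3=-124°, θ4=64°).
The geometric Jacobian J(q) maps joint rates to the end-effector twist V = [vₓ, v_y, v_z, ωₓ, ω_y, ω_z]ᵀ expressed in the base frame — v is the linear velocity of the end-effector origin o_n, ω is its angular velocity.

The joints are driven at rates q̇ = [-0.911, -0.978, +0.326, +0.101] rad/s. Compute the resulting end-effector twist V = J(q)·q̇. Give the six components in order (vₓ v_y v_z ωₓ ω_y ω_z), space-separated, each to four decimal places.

-0.5224 -0.2800 -0.0038 -0.4217 0.0668 -1.8890

o_n = [0.0173, -0.2039, -0.0826]
J₁: ẑ×o_n = [0.2039, 0.0173, -0.0000], ω = ẑ
J2: z=[0.0000, 0.0000, 1.0000] o=[0.1133, 0.0823, 0.6000] → [0.2862, -0.0960, 0.0000, 0.0000, 0.0000, 1.0000]
J3: z=[-0.9877, 0.1564, 0.0000] o=[0.0523, -0.3029, 0.8900] → [-0.1522, -0.9607, -0.0923, -0.9877, 0.1564, 0.0000]
J4: z=[-0.9877, 0.1564, 0.0000] o=[0.1074, 0.0450, 0.3677] → [-0.0704, -0.4448, 0.2600, -0.9877, 0.1564, 0.0000]
V = J·q̇ = [-0.5224, -0.2800, -0.0038, -0.4217, 0.0668, -1.8890]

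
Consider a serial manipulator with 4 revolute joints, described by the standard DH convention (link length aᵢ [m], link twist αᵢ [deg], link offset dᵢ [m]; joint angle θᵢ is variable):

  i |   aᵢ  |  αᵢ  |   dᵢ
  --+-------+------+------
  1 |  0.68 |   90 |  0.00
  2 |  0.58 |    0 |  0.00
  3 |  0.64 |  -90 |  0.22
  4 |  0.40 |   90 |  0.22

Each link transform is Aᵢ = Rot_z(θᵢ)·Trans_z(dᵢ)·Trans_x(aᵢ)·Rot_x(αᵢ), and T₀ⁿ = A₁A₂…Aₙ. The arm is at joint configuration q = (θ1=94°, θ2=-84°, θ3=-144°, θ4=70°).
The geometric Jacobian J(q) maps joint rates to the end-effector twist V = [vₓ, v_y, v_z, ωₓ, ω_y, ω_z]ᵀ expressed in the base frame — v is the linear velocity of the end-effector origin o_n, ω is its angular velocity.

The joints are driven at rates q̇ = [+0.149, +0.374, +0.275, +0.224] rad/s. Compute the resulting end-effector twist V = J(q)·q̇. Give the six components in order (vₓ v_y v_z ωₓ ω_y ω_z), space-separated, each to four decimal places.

o_n = [-0.1595, 0.0463, -0.1468]
J₁: ẑ×o_n = [-0.0463, -0.1595, 0.0000], ω = ẑ
J2: z=[0.9976, 0.0698, 0.0000] o=[-0.0474, 0.6783, 0.0000] → [-0.0102, 0.1464, -0.6227, 0.9976, 0.0698, 0.0000]
J3: z=[0.9976, 0.0698, 0.0000] o=[-0.0517, 0.7388, -0.5768] → [0.0300, -0.4290, -0.6833, 0.9976, 0.0698, 0.0000]
J4: z=[0.0518, -0.7413, -0.6691] o=[0.1977, 0.3270, -0.1012] → [-0.1540, 0.2414, -0.2793, 0.0518, -0.7413, -0.6691]
V = J·q̇ = [-0.0370, -0.0329, -0.4833, 0.6590, -0.1208, -0.0009]

-0.0370 -0.0329 -0.4833 0.6590 -0.1208 -0.0009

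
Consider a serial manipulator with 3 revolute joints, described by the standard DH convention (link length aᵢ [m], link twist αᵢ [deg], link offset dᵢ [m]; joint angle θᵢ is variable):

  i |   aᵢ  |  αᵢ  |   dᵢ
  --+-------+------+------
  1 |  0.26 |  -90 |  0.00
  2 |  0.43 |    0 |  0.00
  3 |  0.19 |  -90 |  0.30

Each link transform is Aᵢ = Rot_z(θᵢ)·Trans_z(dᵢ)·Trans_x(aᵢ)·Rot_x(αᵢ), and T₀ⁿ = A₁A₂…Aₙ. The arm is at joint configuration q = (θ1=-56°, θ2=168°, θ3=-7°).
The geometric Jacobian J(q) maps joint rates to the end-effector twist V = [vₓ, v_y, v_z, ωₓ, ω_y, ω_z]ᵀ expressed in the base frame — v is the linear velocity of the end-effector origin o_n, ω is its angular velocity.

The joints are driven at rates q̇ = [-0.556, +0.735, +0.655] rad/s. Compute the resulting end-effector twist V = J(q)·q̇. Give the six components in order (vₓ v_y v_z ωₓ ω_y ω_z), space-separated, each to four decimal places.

0.1653 0.0933 0.5589 1.1524 0.7773 -0.5560

o_n = [0.0584, 0.4498, -0.1513]
J₁: ẑ×o_n = [-0.4498, 0.0584, 0.0000], ω = ẑ
J2: z=[0.8290, 0.5592, 0.0000] o=[0.1454, -0.2155, 0.0000] → [-0.0846, 0.1254, 0.6003, 0.8290, 0.5592, 0.0000]
J3: z=[0.8290, 0.5592, 0.0000] o=[-0.0898, 0.1331, -0.0894] → [-0.0346, 0.0513, 0.1796, 0.8290, 0.5592, 0.0000]
V = J·q̇ = [0.1653, 0.0933, 0.5589, 1.1524, 0.7773, -0.5560]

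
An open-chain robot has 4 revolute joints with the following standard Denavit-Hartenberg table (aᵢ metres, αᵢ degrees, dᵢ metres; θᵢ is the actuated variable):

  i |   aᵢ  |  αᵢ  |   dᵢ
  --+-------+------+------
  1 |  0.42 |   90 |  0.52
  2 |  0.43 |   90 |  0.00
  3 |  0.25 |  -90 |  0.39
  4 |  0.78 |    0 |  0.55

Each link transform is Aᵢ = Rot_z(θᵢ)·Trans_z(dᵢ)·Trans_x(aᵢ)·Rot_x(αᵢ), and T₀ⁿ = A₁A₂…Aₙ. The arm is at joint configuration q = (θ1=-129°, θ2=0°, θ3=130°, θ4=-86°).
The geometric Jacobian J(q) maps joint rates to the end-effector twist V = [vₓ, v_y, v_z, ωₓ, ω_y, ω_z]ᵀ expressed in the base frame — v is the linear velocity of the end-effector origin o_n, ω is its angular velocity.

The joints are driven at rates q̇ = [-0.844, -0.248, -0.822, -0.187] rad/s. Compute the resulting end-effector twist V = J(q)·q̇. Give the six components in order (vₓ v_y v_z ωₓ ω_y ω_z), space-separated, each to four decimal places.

o_n = [-0.0531, -0.2568, -0.6481]
J₁: ẑ×o_n = [0.2568, -0.0531, 0.0000], ω = ẑ
J2: z=[-0.7771, 0.6293, 0.0000] o=[-0.2643, -0.3264, 0.5200] → [-0.7351, -0.9078, -0.1870, -0.7771, 0.6293, 0.0000]
J3: z=[-0.0000, 0.0000, -1.0000] o=[-0.5349, -0.6606, 0.5200] → [0.4038, -0.4818, -0.0000, -0.0000, 0.0000, -1.0000]
J4: z=[0.9816, 0.1908, -0.0000] o=[-0.5826, -0.4152, 0.1300] → [-0.1485, 0.7638, 0.0544, 0.9816, 0.1908, -0.0000]
V = J·q̇ = [-0.3386, 0.5232, 0.0362, 0.0092, -0.1918, -0.0220]

-0.3386 0.5232 0.0362 0.0092 -0.1918 -0.0220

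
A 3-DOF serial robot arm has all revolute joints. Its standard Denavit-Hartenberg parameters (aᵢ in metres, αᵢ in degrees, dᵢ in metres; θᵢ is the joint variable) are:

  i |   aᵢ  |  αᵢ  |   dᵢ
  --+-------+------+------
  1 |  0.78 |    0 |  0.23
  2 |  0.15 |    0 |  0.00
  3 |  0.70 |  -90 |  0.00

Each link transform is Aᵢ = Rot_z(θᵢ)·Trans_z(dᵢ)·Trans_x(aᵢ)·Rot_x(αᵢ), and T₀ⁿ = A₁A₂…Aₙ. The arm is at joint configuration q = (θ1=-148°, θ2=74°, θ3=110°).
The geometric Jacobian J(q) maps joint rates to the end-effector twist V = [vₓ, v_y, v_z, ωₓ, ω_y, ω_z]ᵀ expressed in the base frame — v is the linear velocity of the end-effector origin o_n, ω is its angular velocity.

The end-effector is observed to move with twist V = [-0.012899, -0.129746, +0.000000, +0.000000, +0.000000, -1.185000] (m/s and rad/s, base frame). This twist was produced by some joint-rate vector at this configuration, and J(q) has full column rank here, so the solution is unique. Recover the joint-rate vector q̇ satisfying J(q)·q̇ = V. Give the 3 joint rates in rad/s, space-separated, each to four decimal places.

o_n = [-0.0538, -0.1461, 0.2300]
J₁: ẑ×o_n = [0.1461, -0.0538, 0.0000], ω = ẑ
J2: z=[0.0000, 0.0000, 1.0000] o=[-0.6615, -0.4133, 0.2300] → [-0.2673, 0.6077, 0.0000, 0.0000, 0.0000, 1.0000]
J3: z=[0.0000, 0.0000, 1.0000] o=[-0.6201, -0.5575, 0.2300] → [-0.4114, 0.5663, 0.0000, 0.0000, 0.0000, 1.0000]
q̇ = J⁺·V = [-0.8780, -0.0760, -0.2310]

-0.8780 -0.0760 -0.2310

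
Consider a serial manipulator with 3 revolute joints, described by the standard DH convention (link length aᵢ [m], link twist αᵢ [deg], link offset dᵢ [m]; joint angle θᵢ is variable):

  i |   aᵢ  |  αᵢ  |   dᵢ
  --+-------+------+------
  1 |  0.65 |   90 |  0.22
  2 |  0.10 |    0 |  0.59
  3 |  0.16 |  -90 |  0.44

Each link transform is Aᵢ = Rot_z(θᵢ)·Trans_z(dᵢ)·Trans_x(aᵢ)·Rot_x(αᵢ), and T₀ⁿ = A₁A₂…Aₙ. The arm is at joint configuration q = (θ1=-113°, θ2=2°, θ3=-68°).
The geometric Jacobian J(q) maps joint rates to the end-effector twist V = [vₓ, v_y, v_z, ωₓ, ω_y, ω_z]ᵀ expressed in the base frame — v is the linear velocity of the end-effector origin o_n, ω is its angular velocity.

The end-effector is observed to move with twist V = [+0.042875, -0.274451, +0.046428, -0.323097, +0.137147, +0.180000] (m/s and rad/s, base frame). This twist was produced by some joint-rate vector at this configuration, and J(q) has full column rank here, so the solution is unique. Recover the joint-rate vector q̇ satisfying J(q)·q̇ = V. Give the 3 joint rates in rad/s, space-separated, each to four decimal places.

0.1800 0.2360 0.1150

o_n = [-1.2666, -0.3478, 0.0773]
J₁: ẑ×o_n = [0.3478, -1.2666, 0.0000], ω = ẑ
J2: z=[-0.9205, 0.3907, 0.0000] o=[-0.2540, -0.5983, 0.2200] → [-0.0557, -0.1313, 0.1650, -0.9205, 0.3907, 0.0000]
J3: z=[-0.9205, 0.3907, 0.0000] o=[-0.8361, -0.4598, 0.2235] → [-0.0571, -0.1345, 0.0651, -0.9205, 0.3907, 0.0000]
q̇ = J⁺·V = [0.1800, 0.2360, 0.1150]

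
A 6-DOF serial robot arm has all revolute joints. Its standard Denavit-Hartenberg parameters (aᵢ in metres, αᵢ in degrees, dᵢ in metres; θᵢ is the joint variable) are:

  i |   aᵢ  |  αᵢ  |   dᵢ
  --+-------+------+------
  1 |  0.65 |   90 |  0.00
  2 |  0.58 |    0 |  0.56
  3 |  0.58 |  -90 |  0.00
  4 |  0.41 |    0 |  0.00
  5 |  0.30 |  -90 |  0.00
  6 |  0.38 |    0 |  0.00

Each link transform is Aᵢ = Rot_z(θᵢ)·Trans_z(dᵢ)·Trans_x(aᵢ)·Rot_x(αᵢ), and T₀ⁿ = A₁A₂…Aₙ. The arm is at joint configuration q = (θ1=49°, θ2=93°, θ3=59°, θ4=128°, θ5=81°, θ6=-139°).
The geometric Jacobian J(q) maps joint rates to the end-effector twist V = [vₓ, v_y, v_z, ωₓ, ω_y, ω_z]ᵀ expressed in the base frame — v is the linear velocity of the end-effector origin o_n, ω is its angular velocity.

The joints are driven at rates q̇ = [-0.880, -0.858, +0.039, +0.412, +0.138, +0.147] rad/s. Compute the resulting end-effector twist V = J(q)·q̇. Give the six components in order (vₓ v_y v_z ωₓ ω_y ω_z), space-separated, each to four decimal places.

0.4728 0.0488 0.2373 -0.7318 0.2106 -1.3322

o_n = [0.3303, 0.0091, 0.5074]
J₁: ẑ×o_n = [-0.0091, 0.3303, 0.0000], ω = ẑ
J2: z=[0.7547, -0.6561, 0.0000] o=[0.4264, 0.4906, 0.0000] → [-0.3329, -0.3830, -0.4264, 0.7547, -0.6561, 0.0000]
J3: z=[0.7547, -0.6561, 0.0000] o=[0.8292, 0.1003, 0.5792] → [0.0471, 0.0542, -0.3961, 0.7547, -0.6561, 0.0000]
J4: z=[-0.3080, -0.3543, -0.8829] o=[0.4932, -0.2862, 0.8515] → [0.3827, 0.0378, -0.1487, -0.3080, -0.3543, -0.8829]
J5: z=[-0.3080, -0.3543, -0.8829] o=[0.3956, 0.0939, 0.7330] → [0.0050, -0.0118, 0.0030, -0.3080, -0.3543, -0.8829]
J6: z=[0.3793, -0.8969, 0.2276] o=[0.6573, 0.1734, 0.6098] → [0.1292, -0.0356, -0.3556, 0.3793, -0.8969, 0.2276]
V = J·q̇ = [0.4728, 0.0488, 0.2373, -0.7318, 0.2106, -1.3322]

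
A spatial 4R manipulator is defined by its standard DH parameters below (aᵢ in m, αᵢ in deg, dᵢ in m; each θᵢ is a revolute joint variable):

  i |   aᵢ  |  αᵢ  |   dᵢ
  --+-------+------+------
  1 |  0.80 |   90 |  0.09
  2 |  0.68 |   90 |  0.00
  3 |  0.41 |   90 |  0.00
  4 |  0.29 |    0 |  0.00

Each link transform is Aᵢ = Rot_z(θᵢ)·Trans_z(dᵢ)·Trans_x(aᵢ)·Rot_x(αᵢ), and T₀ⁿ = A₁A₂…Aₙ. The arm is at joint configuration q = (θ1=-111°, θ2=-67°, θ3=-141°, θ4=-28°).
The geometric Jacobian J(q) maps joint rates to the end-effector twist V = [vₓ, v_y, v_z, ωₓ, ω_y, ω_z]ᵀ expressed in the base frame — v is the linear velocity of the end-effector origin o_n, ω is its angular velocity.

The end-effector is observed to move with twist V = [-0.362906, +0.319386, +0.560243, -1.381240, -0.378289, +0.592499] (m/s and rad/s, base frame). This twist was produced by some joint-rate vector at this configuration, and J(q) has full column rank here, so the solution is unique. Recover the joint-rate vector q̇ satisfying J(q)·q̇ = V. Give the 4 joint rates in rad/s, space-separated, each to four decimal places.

o_n = [0.0370, -1.0733, -0.0063]
J₁: ẑ×o_n = [1.0733, 0.0370, -0.0000], ω = ẑ
J2: z=[-0.9336, 0.3584, 0.0000] o=[-0.2867, -0.7469, 0.0900] → [-0.0345, -0.0899, 0.1888, -0.9336, 0.3584, 0.0000]
J3: z=[0.3299, 0.8594, -0.3907] o=[-0.3819, -0.9949, -0.5359] → [0.4245, -0.3384, -0.3858, 0.3299, 0.8594, -0.3907]
J4: z=[-0.6374, 0.5081, 0.5793] o=[-0.0964, -0.9712, -0.2426] → [0.1793, 0.2279, -0.0027, -0.6374, 0.5081, 0.5793]
q̇ = J⁺·V = [0.0390, 0.9340, -0.9970, 0.2830]

0.0390 0.9340 -0.9970 0.2830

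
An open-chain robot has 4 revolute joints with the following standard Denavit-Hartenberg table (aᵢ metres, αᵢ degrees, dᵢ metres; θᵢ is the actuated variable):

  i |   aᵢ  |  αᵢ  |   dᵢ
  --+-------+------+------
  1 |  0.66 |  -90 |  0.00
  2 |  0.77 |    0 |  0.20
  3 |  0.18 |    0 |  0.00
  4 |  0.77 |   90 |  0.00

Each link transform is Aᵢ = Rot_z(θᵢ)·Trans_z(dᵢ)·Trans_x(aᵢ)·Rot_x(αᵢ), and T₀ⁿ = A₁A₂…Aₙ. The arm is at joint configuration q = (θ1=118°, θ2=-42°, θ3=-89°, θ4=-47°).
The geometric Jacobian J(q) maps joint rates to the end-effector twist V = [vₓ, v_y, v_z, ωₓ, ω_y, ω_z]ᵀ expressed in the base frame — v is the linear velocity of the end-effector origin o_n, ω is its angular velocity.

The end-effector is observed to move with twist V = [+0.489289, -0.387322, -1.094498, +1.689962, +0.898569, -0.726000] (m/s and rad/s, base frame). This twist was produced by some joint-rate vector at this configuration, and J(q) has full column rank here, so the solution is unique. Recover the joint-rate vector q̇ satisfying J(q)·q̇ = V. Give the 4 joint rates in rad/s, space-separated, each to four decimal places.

-0.7260 -0.9380 -0.4030 -0.5730

o_n = [-0.3384, 0.2104, 0.6780]
J₁: ẑ×o_n = [-0.2104, -0.3384, 0.0000], ω = ẑ
J2: z=[-0.8829, -0.4695, 0.0000] o=[-0.3099, 0.5827, 0.0000] → [-0.3183, 0.5986, 0.3154, -0.8829, -0.4695, 0.0000]
J3: z=[-0.8829, -0.4695, 0.0000] o=[-0.7551, 0.9941, 0.5152] → [-0.0764, 0.1437, 0.8876, -0.8829, -0.4695, 0.0000]
J4: z=[-0.8829, -0.4695, 0.0000] o=[-0.6996, 0.8898, 0.6511] → [-0.0126, 0.0237, 0.7695, -0.8829, -0.4695, 0.0000]
q̇ = J⁺·V = [-0.7260, -0.9380, -0.4030, -0.5730]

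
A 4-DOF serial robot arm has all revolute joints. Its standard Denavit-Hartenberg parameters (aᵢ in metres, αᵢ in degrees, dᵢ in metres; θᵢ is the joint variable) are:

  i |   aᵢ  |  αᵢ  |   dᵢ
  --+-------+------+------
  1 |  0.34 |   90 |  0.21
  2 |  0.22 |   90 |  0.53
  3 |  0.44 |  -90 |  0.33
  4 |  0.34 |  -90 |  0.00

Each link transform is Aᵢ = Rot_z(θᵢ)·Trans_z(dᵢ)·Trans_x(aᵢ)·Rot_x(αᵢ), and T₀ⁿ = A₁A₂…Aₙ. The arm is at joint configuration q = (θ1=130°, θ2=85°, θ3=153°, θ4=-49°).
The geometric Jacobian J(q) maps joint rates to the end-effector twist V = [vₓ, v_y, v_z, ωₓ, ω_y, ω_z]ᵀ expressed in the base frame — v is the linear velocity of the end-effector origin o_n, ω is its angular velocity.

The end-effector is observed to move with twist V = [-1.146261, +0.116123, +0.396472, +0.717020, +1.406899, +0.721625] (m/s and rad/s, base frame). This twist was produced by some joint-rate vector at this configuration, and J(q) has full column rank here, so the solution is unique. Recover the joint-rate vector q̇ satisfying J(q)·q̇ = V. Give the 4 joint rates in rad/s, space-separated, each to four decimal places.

o_n = [0.0632, 1.2175, -0.2105]
J₁: ẑ×o_n = [-1.2175, 0.0632, 0.0000], ω = ẑ
J2: z=[0.7660, 0.6428, 0.0000] o=[-0.2185, 0.2605, 0.2100] → [-0.2703, 0.3221, 0.5521, 0.7660, 0.6428, 0.0000]
J3: z=[-0.6403, 0.7631, -0.0872] o=[0.1751, 0.6158, 0.4292] → [-0.4357, -0.3999, -0.2999, -0.6403, 0.7631, -0.0872]
J4: z=[-0.6571, -0.6030, -0.4523] o=[0.1388, 0.9699, 0.0099] → [0.2449, -0.1106, -0.2083, -0.6571, -0.6030, -0.4523]
q̇ = J⁺·V = [0.4060, 0.7310, 0.5870, -0.8110]

0.4060 0.7310 0.5870 -0.8110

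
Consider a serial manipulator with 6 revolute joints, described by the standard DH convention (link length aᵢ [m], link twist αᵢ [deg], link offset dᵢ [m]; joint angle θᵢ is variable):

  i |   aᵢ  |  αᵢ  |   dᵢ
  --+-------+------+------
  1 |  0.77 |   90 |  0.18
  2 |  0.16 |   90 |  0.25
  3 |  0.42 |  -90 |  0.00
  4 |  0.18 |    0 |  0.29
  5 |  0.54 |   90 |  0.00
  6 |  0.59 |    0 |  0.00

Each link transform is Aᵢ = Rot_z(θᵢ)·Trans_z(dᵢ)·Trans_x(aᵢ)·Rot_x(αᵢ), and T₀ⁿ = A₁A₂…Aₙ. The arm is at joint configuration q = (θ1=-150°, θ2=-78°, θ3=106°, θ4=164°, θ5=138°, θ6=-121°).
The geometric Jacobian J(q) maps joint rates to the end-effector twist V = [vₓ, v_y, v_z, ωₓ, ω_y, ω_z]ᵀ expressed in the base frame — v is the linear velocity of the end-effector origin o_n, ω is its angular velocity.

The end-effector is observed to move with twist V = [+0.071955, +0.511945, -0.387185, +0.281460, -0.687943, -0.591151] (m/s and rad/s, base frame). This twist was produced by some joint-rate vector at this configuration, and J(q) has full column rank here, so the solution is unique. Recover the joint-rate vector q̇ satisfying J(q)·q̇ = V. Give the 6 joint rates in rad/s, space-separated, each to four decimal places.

o_n = [-0.9205, 0.2389, -0.1103]
J₁: ẑ×o_n = [-0.2389, -0.9205, 0.0000], ω = ẑ
J2: z=[-0.5000, 0.8660, 0.0000] o=[-0.6668, -0.3850, 0.1800] → [-0.2514, -0.1452, -0.0923, -0.5000, 0.8660, 0.0000]
J3: z=[0.8471, 0.4891, -0.2079] o=[-0.8206, -0.1851, 0.0235] → [0.0227, 0.1341, 0.4080, 0.8471, 0.4891, -0.2079]
J4: z=[0.3109, -0.1388, 0.9403] o=[-1.0017, 0.1765, 0.1367] → [-0.0243, 0.1531, 0.0307, 0.3109, -0.1388, 0.9403]
J5: z=[0.3109, -0.1388, 0.9403] o=[-0.8790, -0.0370, 0.3731] → [-0.1923, 0.1112, 0.0800, 0.3109, -0.1388, 0.9403]
J6: z=[0.8144, -0.4711, -0.3388] o=[-0.6144, 0.4334, 0.3550] → [0.1533, 0.4827, -0.3026, 0.8144, -0.4711, -0.3388]
q̇ = J⁺·V = [-0.2430, -0.1220, -0.4570, -0.9850, 0.8070, 0.8140]

-0.2430 -0.1220 -0.4570 -0.9850 0.8070 0.8140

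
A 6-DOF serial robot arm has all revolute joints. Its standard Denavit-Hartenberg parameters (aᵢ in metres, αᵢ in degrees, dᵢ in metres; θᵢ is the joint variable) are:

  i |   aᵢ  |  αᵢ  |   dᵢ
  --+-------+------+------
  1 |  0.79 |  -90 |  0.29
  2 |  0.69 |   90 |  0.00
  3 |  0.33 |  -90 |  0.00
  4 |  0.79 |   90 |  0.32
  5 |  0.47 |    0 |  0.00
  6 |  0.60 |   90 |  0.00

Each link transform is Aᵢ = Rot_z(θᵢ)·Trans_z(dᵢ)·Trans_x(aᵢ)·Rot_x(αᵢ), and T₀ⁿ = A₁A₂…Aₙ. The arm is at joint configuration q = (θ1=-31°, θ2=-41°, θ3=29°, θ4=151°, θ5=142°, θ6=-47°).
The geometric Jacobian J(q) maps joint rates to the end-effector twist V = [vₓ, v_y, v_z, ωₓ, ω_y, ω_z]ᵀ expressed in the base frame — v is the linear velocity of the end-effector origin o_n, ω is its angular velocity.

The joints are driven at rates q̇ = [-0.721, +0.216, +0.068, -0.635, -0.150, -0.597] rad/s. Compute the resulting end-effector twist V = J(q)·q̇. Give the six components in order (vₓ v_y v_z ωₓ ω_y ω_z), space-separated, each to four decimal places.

o_n = [1.3960, 0.3978, 0.2293]
J₁: ẑ×o_n = [-0.3978, 1.3960, 0.0000], ω = ẑ
J2: z=[0.5150, 0.8572, 0.0000] o=[0.6772, -0.4069, 0.2900] → [-0.0520, 0.0312, -0.2017, 0.5150, 0.8572, 0.0000]
J3: z=[-0.5624, 0.3379, 0.7547] o=[1.1235, -0.6751, 0.7427] → [-0.9832, -0.0831, -0.6954, -0.5624, 0.3379, 0.7547]
J4: z=[0.1368, 0.9381, -0.3181] o=[1.3926, -0.6501, 0.9320] → [-0.3259, 0.0951, 0.1403, 0.1368, 0.9381, -0.3181]
J5: z=[0.8872, -0.2589, -0.3819] o=[1.0883, -0.5316, 0.1447] → [0.3330, -0.1925, 0.9042, 0.8872, -0.2589, -0.3819]
J6: z=[0.8872, -0.2589, -0.3819] o=[1.2911, -0.1750, 0.3741] → [0.2562, 0.0884, 0.5353, 0.8872, -0.2589, -0.3819]
V = J·q̇ = [0.2128, -1.0897, -0.6351, -0.6766, -0.1942, -0.1824]

0.2128 -1.0897 -0.6351 -0.6766 -0.1942 -0.1824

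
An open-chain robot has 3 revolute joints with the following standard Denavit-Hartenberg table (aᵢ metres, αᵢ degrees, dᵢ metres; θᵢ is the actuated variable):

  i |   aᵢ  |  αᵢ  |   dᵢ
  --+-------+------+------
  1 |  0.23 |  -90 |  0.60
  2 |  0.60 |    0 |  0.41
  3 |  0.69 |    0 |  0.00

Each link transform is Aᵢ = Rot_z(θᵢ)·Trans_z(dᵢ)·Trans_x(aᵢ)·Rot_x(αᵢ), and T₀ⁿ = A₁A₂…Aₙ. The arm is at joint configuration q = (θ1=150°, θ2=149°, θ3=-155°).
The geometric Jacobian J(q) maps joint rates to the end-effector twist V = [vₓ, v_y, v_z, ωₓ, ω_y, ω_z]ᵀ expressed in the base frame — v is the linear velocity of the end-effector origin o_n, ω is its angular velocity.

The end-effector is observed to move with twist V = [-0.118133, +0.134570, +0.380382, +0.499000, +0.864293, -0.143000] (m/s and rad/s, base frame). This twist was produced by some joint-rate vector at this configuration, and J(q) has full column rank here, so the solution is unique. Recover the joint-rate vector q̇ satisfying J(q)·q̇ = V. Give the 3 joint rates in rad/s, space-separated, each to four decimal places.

o_n = [-0.5531, -0.1541, 0.3631]
J₁: ẑ×o_n = [0.1541, -0.5531, 0.0000], ω = ẑ
J2: z=[-0.5000, -0.8660, 0.0000] o=[-0.1992, 0.1150, 0.6000] → [0.2052, -0.1184, -0.1719, -0.5000, -0.8660, 0.0000]
J3: z=[-0.5000, -0.8660, 0.0000] o=[0.0412, -0.4972, 0.2910] → [-0.0625, 0.0361, -0.6862, -0.5000, -0.8660, 0.0000]
q̇ = J⁺·V = [-0.1430, -0.5920, -0.4060]

-0.1430 -0.5920 -0.4060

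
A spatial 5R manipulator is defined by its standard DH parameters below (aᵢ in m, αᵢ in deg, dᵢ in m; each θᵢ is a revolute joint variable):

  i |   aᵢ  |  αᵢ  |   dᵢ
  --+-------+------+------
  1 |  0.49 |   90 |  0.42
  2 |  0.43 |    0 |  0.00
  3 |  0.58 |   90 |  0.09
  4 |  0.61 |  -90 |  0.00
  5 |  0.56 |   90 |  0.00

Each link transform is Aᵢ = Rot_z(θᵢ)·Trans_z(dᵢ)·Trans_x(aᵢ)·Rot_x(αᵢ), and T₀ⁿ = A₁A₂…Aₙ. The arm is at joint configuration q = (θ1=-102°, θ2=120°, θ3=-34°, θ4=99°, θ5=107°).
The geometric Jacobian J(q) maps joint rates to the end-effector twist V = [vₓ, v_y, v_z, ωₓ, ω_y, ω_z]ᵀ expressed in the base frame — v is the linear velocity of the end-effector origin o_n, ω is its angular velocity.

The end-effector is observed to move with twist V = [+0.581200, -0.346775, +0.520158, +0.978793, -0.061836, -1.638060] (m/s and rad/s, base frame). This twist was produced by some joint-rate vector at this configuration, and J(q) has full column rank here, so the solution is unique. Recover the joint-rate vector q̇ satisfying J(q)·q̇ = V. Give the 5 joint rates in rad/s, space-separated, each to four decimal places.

-0.7540 -0.0280 -0.8010 -0.0810 0.9030

o_n = [-0.4727, 0.3291, 1.3387]
J₁: ẑ×o_n = [-0.3291, -0.4727, 0.0000], ω = ẑ
J2: z=[-0.9781, 0.2079, 0.0000] o=[-0.1019, -0.4793, 0.4200] → [0.1910, 0.8986, -0.7136, -0.9781, 0.2079, 0.0000]
J3: z=[-0.9781, 0.2079, 0.0000] o=[-0.0572, -0.2690, 0.7924] → [0.1136, 0.5344, -0.4986, -0.9781, 0.2079, 0.0000]
J4: z=[-0.2074, -0.9758, -0.0698] o=[-0.1536, -0.2899, 1.3710] → [0.0747, 0.0156, -0.4397, -0.2074, -0.9758, -0.0698]
J5: z=[0.1673, 0.0349, -0.9853] o=[-0.7416, -0.1581, 1.2758] → [0.4822, -0.2754, 0.0722, 0.1673, 0.0349, -0.9853]
q̇ = J⁺·V = [-0.7540, -0.0280, -0.8010, -0.0810, 0.9030]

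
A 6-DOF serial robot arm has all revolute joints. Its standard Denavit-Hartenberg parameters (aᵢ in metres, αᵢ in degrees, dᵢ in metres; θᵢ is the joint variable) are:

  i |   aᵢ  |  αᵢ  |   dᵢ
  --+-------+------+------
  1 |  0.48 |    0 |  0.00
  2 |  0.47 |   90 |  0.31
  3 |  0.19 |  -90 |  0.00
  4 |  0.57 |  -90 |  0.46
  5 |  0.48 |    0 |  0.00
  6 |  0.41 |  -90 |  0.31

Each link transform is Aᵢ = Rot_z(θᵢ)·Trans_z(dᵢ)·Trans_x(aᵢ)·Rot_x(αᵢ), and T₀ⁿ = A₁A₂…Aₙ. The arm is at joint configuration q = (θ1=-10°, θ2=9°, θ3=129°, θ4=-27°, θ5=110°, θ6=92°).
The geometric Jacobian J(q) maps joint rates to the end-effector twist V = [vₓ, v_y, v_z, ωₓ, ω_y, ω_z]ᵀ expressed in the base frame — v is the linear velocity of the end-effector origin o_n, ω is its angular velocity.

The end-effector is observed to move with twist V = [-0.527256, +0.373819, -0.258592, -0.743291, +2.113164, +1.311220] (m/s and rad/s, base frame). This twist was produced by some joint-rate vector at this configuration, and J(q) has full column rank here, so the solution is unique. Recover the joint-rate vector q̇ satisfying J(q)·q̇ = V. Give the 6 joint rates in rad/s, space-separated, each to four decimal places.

0.2870 0.8030 -0.7990 0.4670 0.5950 0.8650

o_n = [0.5985, 0.1790, 0.4825]
J₁: ẑ×o_n = [-0.1790, 0.5985, 0.0000], ω = ẑ
J2: z=[0.0000, 0.0000, 1.0000] o=[0.4727, -0.0834, 0.0000] → [-0.2624, 0.1257, 0.0000, 0.0000, 0.0000, 1.0000]
J3: z=[-0.0175, -0.9998, 0.0000] o=[0.9426, -0.0916, 0.3100] → [-0.1725, 0.0030, -0.3489, -0.0175, -0.9998, 0.0000]
J4: z=[-0.7770, 0.0136, -0.6293] o=[0.8231, -0.0895, 0.4577] → [0.1693, 0.1607, -0.2056, -0.7770, 0.0136, -0.6293]
J5: z=[-0.2701, 0.8959, 0.3528] o=[0.1416, -0.3364, 0.5629] → [-0.2538, 0.1395, -0.5485, -0.2701, 0.8959, 0.3528]
J6: z=[-0.2701, 0.8959, 0.3528] o=[0.5854, -0.2696, 0.7330] → [-0.3827, -0.0631, -0.1329, -0.2701, 0.8959, 0.3528]
q̇ = J⁺·V = [0.2870, 0.8030, -0.7990, 0.4670, 0.5950, 0.8650]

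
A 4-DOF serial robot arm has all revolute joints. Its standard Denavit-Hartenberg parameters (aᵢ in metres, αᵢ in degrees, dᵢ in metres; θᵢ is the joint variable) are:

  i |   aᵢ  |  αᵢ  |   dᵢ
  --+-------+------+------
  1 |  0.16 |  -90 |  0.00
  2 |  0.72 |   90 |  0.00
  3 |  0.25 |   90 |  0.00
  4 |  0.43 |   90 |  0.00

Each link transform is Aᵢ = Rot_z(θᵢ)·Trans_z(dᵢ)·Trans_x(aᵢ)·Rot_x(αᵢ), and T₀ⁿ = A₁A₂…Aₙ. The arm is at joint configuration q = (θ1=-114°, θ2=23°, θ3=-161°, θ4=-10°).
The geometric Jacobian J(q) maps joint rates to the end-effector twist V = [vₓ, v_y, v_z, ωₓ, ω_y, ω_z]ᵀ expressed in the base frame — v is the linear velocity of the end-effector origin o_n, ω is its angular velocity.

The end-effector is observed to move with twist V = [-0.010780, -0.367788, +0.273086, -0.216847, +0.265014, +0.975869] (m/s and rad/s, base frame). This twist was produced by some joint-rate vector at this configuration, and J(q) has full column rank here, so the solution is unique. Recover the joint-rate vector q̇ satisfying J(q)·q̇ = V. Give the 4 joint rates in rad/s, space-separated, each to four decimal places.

0.8660 -0.8420 0.0410 0.5670

o_n = [-0.2847, -0.1003, -0.1013]
J₁: ẑ×o_n = [0.1003, -0.2847, 0.0000], ω = ẑ
J2: z=[0.9135, -0.4067, 0.0000] o=[-0.0651, -0.1462, 0.0000] → [0.0412, 0.0925, -0.0474, 0.9135, -0.4067, 0.0000]
J3: z=[-0.1589, -0.3570, 0.9205] o=[-0.3346, -0.7516, -0.2813] → [-0.6638, 0.0746, -0.0857, -0.1589, -0.3570, 0.9205]
J4: z=[0.9857, -0.1108, 0.1272] o=[-0.3205, -0.5197, -0.1890] → [-0.0631, -0.0819, 0.4174, 0.9857, -0.1108, 0.1272]
q̇ = J⁺·V = [0.8660, -0.8420, 0.0410, 0.5670]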